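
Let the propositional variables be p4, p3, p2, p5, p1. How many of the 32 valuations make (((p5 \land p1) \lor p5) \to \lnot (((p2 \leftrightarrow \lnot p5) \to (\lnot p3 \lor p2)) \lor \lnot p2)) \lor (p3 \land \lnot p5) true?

Initial set: {((((p5 \land p1) \lor p5) \to \lnot (((p2 \leftrightarrow \lnot p5) \to (\lnot p3 \lor p2)) \lor \lnot p2)) \lor (p3 \land \lnot p5))}.
((((p5 \land p1) \lor p5) \to \lnot (((p2 \leftrightarrow \lnot p5) \to (\lnot p3 \lor p2)) \lor \lnot p2)) \lor (p3 \land \lnot p5)): β-rule — branch into (((p5 \land p1) \lor p5) \to \lnot (((p2 \leftrightarrow \lnot p5) \to (\lnot p3 \lor p2)) \lor \lnot p2))  //  (p3 \land \lnot p5).
  branch 1 (add (((p5 \land p1) \lor p5) \to \lnot (((p2 \leftrightarrow \lnot p5) \to (\lnot p3 \lor p2)) \lor \lnot p2))):
    (((p5 \land p1) \lor p5) \to \lnot (((p2 \leftrightarrow \lnot p5) \to (\lnot p3 \lor p2)) \lor \lnot p2)): β-rule — branch into \lnot ((p5 \land p1) \lor p5)  //  \lnot (((p2 \leftrightarrow \lnot p5) \to (\lnot p3 \lor p2)) \lor \lnot p2).
      branch 1.1 (add \lnot ((p5 \land p1) \lor p5)):
        \lnot ((p5 \land p1) \lor p5): α-rule — add \lnot (p5 \land p1), \lnot p5.
        \lnot (p5 \land p1): β-rule — branch into \lnot p5  //  \lnot p1.
          branch 1.1.1 (add \lnot p5):
            ○ open, literals {p5=F}.
          branch 1.1.2 (add \lnot p1):
            ○ open, literals {p1=F, p5=F}.
      branch 1.2 (add \lnot (((p2 \leftrightarrow \lnot p5) \to (\lnot p3 \lor p2)) \lor \lnot p2)):
        \lnot (((p2 \leftrightarrow \lnot p5) \to (\lnot p3 \lor p2)) \lor \lnot p2): α-rule — add \lnot ((p2 \leftrightarrow \lnot p5) \to (\lnot p3 \lor p2)), \lnot \lnot p2.
        \lnot ((p2 \leftrightarrow \lnot p5) \to (\lnot p3 \lor p2)): α-rule — add (p2 \leftrightarrow \lnot p5), \lnot (\lnot p3 \lor p2).
        \lnot (\lnot p3 \lor p2): α-rule — add \lnot \lnot p3, \lnot p2.
        × closes — contains both p2 and \lnot p2.
  branch 2 (add (p3 \land \lnot p5)):
    (p3 \land \lnot p5): α-rule — add p3, \lnot p5.
    ○ open, literals {p3=T, p5=F}.
1 branch closed, 3 open.
Each open branch fixes some atoms; the unmentioned ones are free. Counting distinct full assignments: branch {p5=F} (p4, p3, p2, p1) contributes 16 new; branch {p1=F, p5=F} (p4, p3, p2) contributes 0 new; branch {p3=T, p5=F} (p4, p2, p1) contributes 0 new. Total: 16.

16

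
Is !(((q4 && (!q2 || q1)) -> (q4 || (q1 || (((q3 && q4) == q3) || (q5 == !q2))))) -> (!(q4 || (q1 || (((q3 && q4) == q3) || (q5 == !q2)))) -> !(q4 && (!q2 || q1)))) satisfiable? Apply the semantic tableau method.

Initial set: {!(((q4 && (!q2 || q1)) -> (q4 || (q1 || (((q3 && q4) == q3) || (q5 == !q2))))) -> (!(q4 || (q1 || (((q3 && q4) == q3) || (q5 == !q2)))) -> !(q4 && (!q2 || q1))))}.
!(((q4 && (!q2 || q1)) -> (q4 || (q1 || (((q3 && q4) == q3) || (q5 == !q2))))) -> (!(q4 || (q1 || (((q3 && q4) == q3) || (q5 == !q2)))) -> !(q4 && (!q2 || q1)))): α-rule — add ((q4 && (!q2 || q1)) -> (q4 || (q1 || (((q3 && q4) == q3) || (q5 == !q2))))), !(!(q4 || (q1 || (((q3 && q4) == q3) || (q5 == !q2)))) -> !(q4 && (!q2 || q1))).
!(!(q4 || (q1 || (((q3 && q4) == q3) || (q5 == !q2)))) -> !(q4 && (!q2 || q1))): α-rule — add !(q4 || (q1 || (((q3 && q4) == q3) || (q5 == !q2)))), !!(q4 && (!q2 || q1)).
!(q4 || (q1 || (((q3 && q4) == q3) || (q5 == !q2)))): α-rule — add !q4, !(q1 || (((q3 && q4) == q3) || (q5 == !q2))).
!!(q4 && (!q2 || q1)): α-rule — add q4, (!q2 || q1).
× closes — contains both q4 and !q4.
All 1 branch closes.
Every branch closed; the formula is unsatisfiable.

Unsatisfiable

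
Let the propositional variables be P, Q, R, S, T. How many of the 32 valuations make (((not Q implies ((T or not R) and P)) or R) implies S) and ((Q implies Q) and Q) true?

Initial set: {T ((((not Q implies ((T or not R) and P)) or R) implies S) and ((Q implies Q) and Q))}.
T ((((not Q implies ((T or not R) and P)) or R) implies S) and ((Q implies Q) and Q)): α-rule — add T (((not Q implies ((T or not R) and P)) or R) implies S), T ((Q implies Q) and Q).
T ((Q implies Q) and Q): α-rule — add T (Q implies Q), T Q.
T (((not Q implies ((T or not R) and P)) or R) implies S): β-rule — branch into F ((not Q implies ((T or not R) and P)) or R)  //  T S.
  branch 1 (add F ((not Q implies ((T or not R) and P)) or R)):
    F ((not Q implies ((T or not R) and P)) or R): α-rule — add F (not Q implies ((T or not R) and P)), F R.
    F (not Q implies ((T or not R) and P)): α-rule — add T not Q, F ((T or not R) and P).
    × closes — contains both Q and not Q.
  branch 2 (add T S):
    T (Q implies Q): β-rule — branch into F Q  //  T Q.
      branch 2.1 (add F Q):
        × closes — contains both Q and not Q.
      branch 2.2 (add T Q):
        ○ open, literals {Q=T, S=T}.
2 branches closed, 1 open.
Each open branch fixes some atoms; the unmentioned ones are free. Counting distinct full assignments: branch {Q=T, S=T} (P, R, T) contributes 8 new. Total: 8.

8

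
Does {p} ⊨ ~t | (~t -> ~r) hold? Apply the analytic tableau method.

Initial set: {T p; F (~t | (~t -> ~r))}.
F (~t | (~t -> ~r)): α-rule — add F ~t, F (~t -> ~r).
F (~t -> ~r): α-rule — add T ~t, F ~r.
× closes — contains both t and ~t.
All 1 branch closes.
Every branch closed, so the premises entail the conclusion.

Yes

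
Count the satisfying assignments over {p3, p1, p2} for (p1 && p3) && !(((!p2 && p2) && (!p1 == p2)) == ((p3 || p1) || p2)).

2

Initial set: {((p1 && p3) && !(((!p2 && p2) && (!p1 == p2)) == ((p3 || p1) || p2)))}.
((p1 && p3) && !(((!p2 && p2) && (!p1 == p2)) == ((p3 || p1) || p2))): α-rule — add (p1 && p3), !(((!p2 && p2) && (!p1 == p2)) == ((p3 || p1) || p2)).
(p1 && p3): α-rule — add p1, p3.
!(((!p2 && p2) && (!p1 == p2)) == ((p3 || p1) || p2)): β-rule — branch into ((!p2 && p2) && (!p1 == p2)), !((p3 || p1) || p2)  //  !((!p2 && p2) && (!p1 == p2)), ((p3 || p1) || p2).
  branch 1 (add ((!p2 && p2) && (!p1 == p2)), !((p3 || p1) || p2)):
    ((!p2 && p2) && (!p1 == p2)): α-rule — add (!p2 && p2), (!p1 == p2).
    !((p3 || p1) || p2): α-rule — add !(p3 || p1), !p2.
    (!p2 && p2): α-rule — add !p2, p2.
    × closes — contains both p2 and !p2.
  branch 2 (add !((!p2 && p2) && (!p1 == p2)), ((p3 || p1) || p2)):
    !((!p2 && p2) && (!p1 == p2)): β-rule — branch into !(!p2 && p2)  //  !(!p1 == p2).
      branch 2.1 (add !(!p2 && p2)):
        ((p3 || p1) || p2): β-rule — branch into (p3 || p1)  //  p2.
          branch 2.1.1 (add (p3 || p1)):
            !(!p2 && p2): β-rule — branch into !!p2  //  !p2.
              branch 2.1.1.1 (add !!p2):
                (p3 || p1): β-rule — branch into p3  //  p1.
                  branch 2.1.1.1.1 (add p3):
                    ○ open, literals {p1=T, p2=T, p3=T}.
                  branch 2.1.1.1.2 (add p1):
                    ○ open, literals {p1=T, p2=T, p3=T}.
              branch 2.1.1.2 (add !p2):
                (p3 || p1): β-rule — branch into p3  //  p1.
                  branch 2.1.1.2.1 (add p3):
                    ○ open, literals {p1=T, p2=F, p3=T}.
                  branch 2.1.1.2.2 (add p1):
                    ○ open, literals {p1=T, p2=F, p3=T}.
          branch 2.1.2 (add p2):
            !(!p2 && p2): β-rule — branch into !!p2  //  !p2.
              branch 2.1.2.1 (add !!p2):
                ○ open, literals {p1=T, p2=T, p3=T}.
              branch 2.1.2.2 (add !p2):
                × closes — contains both p2 and !p2.
      branch 2.2 (add !(!p1 == p2)):
        ((p3 || p1) || p2): β-rule — branch into (p3 || p1)  //  p2.
          branch 2.2.1 (add (p3 || p1)):
            !(!p1 == p2): β-rule — branch into !p1, !p2  //  !!p1, p2.
              branch 2.2.1.1 (add !p1, !p2):
                × closes — contains both p1 and !p1.
              branch 2.2.1.2 (add !!p1, p2):
                (p3 || p1): β-rule — branch into p3  //  p1.
                  branch 2.2.1.2.1 (add p3):
                    ○ open, literals {p1=T, p2=T, p3=T}.
                  branch 2.2.1.2.2 (add p1):
                    ○ open, literals {p1=T, p2=T, p3=T}.
          branch 2.2.2 (add p2):
            !(!p1 == p2): β-rule — branch into !p1, !p2  //  !!p1, p2.
              branch 2.2.2.1 (add !p1, !p2):
                × closes — contains both p1 and !p1.
              branch 2.2.2.2 (add !!p1, p2):
                ○ open, literals {p1=T, p2=T, p3=T}.
4 branches closed, 8 open.
Each open branch fixes some atoms; the unmentioned ones are free. Counting distinct full assignments: branch {p1=T, p2=T, p3=T} (none free) contributes 1 new; branch {p1=T, p2=T, p3=T} (none free) contributes 0 new; branch {p1=T, p2=F, p3=T} (none free) contributes 1 new; branch {p1=T, p2=F, p3=T} (none free) contributes 0 new; branch {p1=T, p2=T, p3=T} (none free) contributes 0 new; branch {p1=T, p2=T, p3=T} (none free) contributes 0 new; branch {p1=T, p2=T, p3=T} (none free) contributes 0 new; branch {p1=T, p2=T, p3=T} (none free) contributes 0 new. Total: 2.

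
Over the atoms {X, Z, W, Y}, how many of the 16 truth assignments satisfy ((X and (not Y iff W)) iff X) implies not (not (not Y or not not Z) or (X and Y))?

Initial set: {(((X and (not Y iff W)) iff X) implies not (not (not Y or not not Z) or (X and Y)))}.
(((X and (not Y iff W)) iff X) implies not (not (not Y or not not Z) or (X and Y))): β-rule — branch into not ((X and (not Y iff W)) iff X)  //  not (not (not Y or not not Z) or (X and Y)).
  branch 1 (add not ((X and (not Y iff W)) iff X)):
    not ((X and (not Y iff W)) iff X): β-rule — branch into (X and (not Y iff W)), not X  //  not (X and (not Y iff W)), X.
      branch 1.1 (add (X and (not Y iff W)), not X):
        (X and (not Y iff W)): α-rule — add X, (not Y iff W).
        × closes — contains both X and not X.
      branch 1.2 (add not (X and (not Y iff W)), X):
        not (X and (not Y iff W)): β-rule — branch into not X  //  not (not Y iff W).
          branch 1.2.1 (add not X):
            × closes — contains both X and not X.
          branch 1.2.2 (add not (not Y iff W)):
            not (not Y iff W): β-rule — branch into not Y, not W  //  not not Y, W.
              branch 1.2.2.1 (add not Y, not W):
                ○ open, literals {W=F, X=T, Y=F}.
              branch 1.2.2.2 (add not not Y, W):
                ○ open, literals {W=T, X=T, Y=T}.
  branch 2 (add not (not (not Y or not not Z) or (X and Y))):
    not (not (not Y or not not Z) or (X and Y)): α-rule — add not not (not Y or not not Z), not (X and Y).
    not not (not Y or not not Z): β-rule — branch into not Y  //  not not Z.
      branch 2.1 (add not Y):
        not (X and Y): β-rule — branch into not X  //  not Y.
          branch 2.1.1 (add not X):
            ○ open, literals {X=F, Y=F}.
          branch 2.1.2 (add not Y):
            ○ open, literals {Y=F}.
      branch 2.2 (add not not Z):
        not not Z: drop double negation, giving Z.
        not (X and Y): β-rule — branch into not X  //  not Y.
          branch 2.2.1 (add not X):
            ○ open, literals {X=F, Z=T}.
          branch 2.2.2 (add not Y):
            ○ open, literals {Y=F, Z=T}.
2 branches closed, 6 open.
Each open branch fixes some atoms; the unmentioned ones are free. Counting distinct full assignments: branch {W=F, X=T, Y=F} (Z) contributes 2 new; branch {W=T, X=T, Y=T} (Z) contributes 2 new; branch {X=F, Y=F} (Z, W) contributes 4 new; branch {Y=F} (X, Z, W) contributes 2 new; branch {X=F, Z=T} (W, Y) contributes 2 new; branch {Y=F, Z=T} (X, W) contributes 0 new. Total: 12.

12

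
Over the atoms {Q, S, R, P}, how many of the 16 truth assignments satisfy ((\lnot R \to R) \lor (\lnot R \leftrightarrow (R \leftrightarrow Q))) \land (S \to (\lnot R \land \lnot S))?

6

Initial set: {T (((\lnot R \to R) \lor (\lnot R \leftrightarrow (R \leftrightarrow Q))) \land (S \to (\lnot R \land \lnot S)))}.
T (((\lnot R \to R) \lor (\lnot R \leftrightarrow (R \leftrightarrow Q))) \land (S \to (\lnot R \land \lnot S))): α-rule — add T ((\lnot R \to R) \lor (\lnot R \leftrightarrow (R \leftrightarrow Q))), T (S \to (\lnot R \land \lnot S)).
T ((\lnot R \to R) \lor (\lnot R \leftrightarrow (R \leftrightarrow Q))): β-rule — branch into T (\lnot R \to R)  //  T (\lnot R \leftrightarrow (R \leftrightarrow Q)).
  branch 1 (add T (\lnot R \to R)):
    T (S \to (\lnot R \land \lnot S)): β-rule — branch into F S  //  T (\lnot R \land \lnot S).
      branch 1.1 (add F S):
        T (\lnot R \to R): β-rule — branch into F \lnot R  //  T R.
          branch 1.1.1 (add F \lnot R):
            ○ open, literals {R=1, S=0}.
          branch 1.1.2 (add T R):
            ○ open, literals {R=1, S=0}.
      branch 1.2 (add T (\lnot R \land \lnot S)):
        T (\lnot R \land \lnot S): α-rule — add T \lnot R, T \lnot S.
        T (\lnot R \to R): β-rule — branch into F \lnot R  //  T R.
          branch 1.2.1 (add F \lnot R):
            × closes — contains both R and \lnot R.
          branch 1.2.2 (add T R):
            × closes — contains both R and \lnot R.
  branch 2 (add T (\lnot R \leftrightarrow (R \leftrightarrow Q))):
    T (S \to (\lnot R \land \lnot S)): β-rule — branch into F S  //  T (\lnot R \land \lnot S).
      branch 2.1 (add F S):
        T (\lnot R \leftrightarrow (R \leftrightarrow Q)): β-rule — branch into T \lnot R, T (R \leftrightarrow Q)  //  F \lnot R, F (R \leftrightarrow Q).
          branch 2.1.1 (add T \lnot R, T (R \leftrightarrow Q)):
            T (R \leftrightarrow Q): β-rule — branch into T R, T Q  //  F R, F Q.
              branch 2.1.1.1 (add T R, T Q):
                × closes — contains both R and \lnot R.
              branch 2.1.1.2 (add F R, F Q):
                ○ open, literals {Q=0, R=0, S=0}.
          branch 2.1.2 (add F \lnot R, F (R \leftrightarrow Q)):
            F (R \leftrightarrow Q): β-rule — branch into T R, F Q  //  F R, T Q.
              branch 2.1.2.1 (add T R, F Q):
                ○ open, literals {Q=0, R=1, S=0}.
              branch 2.1.2.2 (add F R, T Q):
                × closes — contains both R and \lnot R.
      branch 2.2 (add T (\lnot R \land \lnot S)):
        T (\lnot R \land \lnot S): α-rule — add T \lnot R, T \lnot S.
        T (\lnot R \leftrightarrow (R \leftrightarrow Q)): β-rule — branch into T \lnot R, T (R \leftrightarrow Q)  //  F \lnot R, F (R \leftrightarrow Q).
          branch 2.2.1 (add T \lnot R, T (R \leftrightarrow Q)):
            T (R \leftrightarrow Q): β-rule — branch into T R, T Q  //  F R, F Q.
              branch 2.2.1.1 (add T R, T Q):
                × closes — contains both R and \lnot R.
              branch 2.2.1.2 (add F R, F Q):
                ○ open, literals {Q=0, R=0, S=0}.
          branch 2.2.2 (add F \lnot R, F (R \leftrightarrow Q)):
            × closes — contains both R and \lnot R.
6 branches closed, 5 open.
Each open branch fixes some atoms; the unmentioned ones are free. Counting distinct full assignments: branch {R=1, S=0} (Q, P) contributes 4 new; branch {R=1, S=0} (Q, P) contributes 0 new; branch {Q=0, R=0, S=0} (P) contributes 2 new; branch {Q=0, R=1, S=0} (P) contributes 0 new; branch {Q=0, R=0, S=0} (P) contributes 0 new. Total: 6.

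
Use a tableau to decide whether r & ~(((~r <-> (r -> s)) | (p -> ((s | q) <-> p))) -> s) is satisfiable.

Initial set: {(r & ~(((~r <-> (r -> s)) | (p -> ((s | q) <-> p))) -> s))}.
(r & ~(((~r <-> (r -> s)) | (p -> ((s | q) <-> p))) -> s)): α-rule — add r, ~(((~r <-> (r -> s)) | (p -> ((s | q) <-> p))) -> s).
~(((~r <-> (r -> s)) | (p -> ((s | q) <-> p))) -> s): α-rule — add ((~r <-> (r -> s)) | (p -> ((s | q) <-> p))), ~s.
((~r <-> (r -> s)) | (p -> ((s | q) <-> p))): β-rule — branch into (~r <-> (r -> s))  //  (p -> ((s | q) <-> p)).
  branch 1 (add (~r <-> (r -> s))):
    (~r <-> (r -> s)): β-rule — branch into ~r, (r -> s)  //  ~~r, ~(r -> s).
      branch 1.1 (add ~r, (r -> s)):
        × closes — contains both r and ~r.
      branch 1.2 (add ~~r, ~(r -> s)):
        ~(r -> s): α-rule — add r, ~s.
        ○ open, literals {r=true, s=false}.
  branch 2 (add (p -> ((s | q) <-> p))):
    (p -> ((s | q) <-> p)): β-rule — branch into ~p  //  ((s | q) <-> p).
      branch 2.1 (add ~p):
        ○ open, literals {p=false, r=true, s=false}.
      branch 2.2 (add ((s | q) <-> p)):
        ((s | q) <-> p): β-rule — branch into (s | q), p  //  ~(s | q), ~p.
          branch 2.2.1 (add (s | q), p):
            (s | q): β-rule — branch into s  //  q.
              branch 2.2.1.1 (add s):
                × closes — contains both s and ~s.
              branch 2.2.1.2 (add q):
                ○ open, literals {p=true, q=true, r=true, s=false}.
          branch 2.2.2 (add ~(s | q), ~p):
            ~(s | q): α-rule — add ~s, ~q.
            ○ open, literals {p=false, q=false, r=true, s=false}.
2 branches closed, 4 open.
An open branch gives a satisfying assignment: r=true, s=false.

Satisfiable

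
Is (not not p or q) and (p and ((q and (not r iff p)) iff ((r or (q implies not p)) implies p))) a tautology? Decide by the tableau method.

Not valid

Assume the negation and expand:
Initial set: {not ((not not p or q) and (p and ((q and (not r iff p)) iff ((r or (q implies not p)) implies p))))}.
not ((not not p or q) and (p and ((q and (not r iff p)) iff ((r or (q implies not p)) implies p)))): β-rule — branch into not (not not p or q)  //  not (p and ((q and (not r iff p)) iff ((r or (q implies not p)) implies p))).
  branch 1 (add not (not not p or q)):
    not (not not p or q): α-rule — add not not not p, not q.
    not not not p: drop double negation, giving not p.
    ○ open, literals {p=F, q=F}.
  branch 2 (add not (p and ((q and (not r iff p)) iff ((r or (q implies not p)) implies p)))):
    not (p and ((q and (not r iff p)) iff ((r or (q implies not p)) implies p))): β-rule — branch into not p  //  not ((q and (not r iff p)) iff ((r or (q implies not p)) implies p)).
      branch 2.1 (add not p):
        ○ open, literals {p=F}.
      branch 2.2 (add not ((q and (not r iff p)) iff ((r or (q implies not p)) implies p))):
        not ((q and (not r iff p)) iff ((r or (q implies not p)) implies p)): β-rule — branch into (q and (not r iff p)), not ((r or (q implies not p)) implies p)  //  not (q and (not r iff p)), ((r or (q implies not p)) implies p).
          branch 2.2.1 (add (q and (not r iff p)), not ((r or (q implies not p)) implies p)):
            (q and (not r iff p)): α-rule — add q, (not r iff p).
            not ((r or (q implies not p)) implies p): α-rule — add (r or (q implies not p)), not p.
            (not r iff p): β-rule — branch into not r, p  //  not not r, not p.
              branch 2.2.1.1 (add not r, p):
                × closes — contains both p and not p.
              branch 2.2.1.2 (add not not r, not p):
                (r or (q implies not p)): β-rule — branch into r  //  (q implies not p).
                  branch 2.2.1.2.1 (add r):
                    ○ open, literals {p=F, q=T, r=T}.
                  branch 2.2.1.2.2 (add (q implies not p)):
                    (q implies not p): β-rule — branch into not q  //  not p.
                      branch 2.2.1.2.2.1 (add not q):
                        × closes — contains both q and not q.
                      branch 2.2.1.2.2.2 (add not p):
                        ○ open, literals {p=F, q=T, r=T}.
          branch 2.2.2 (add not (q and (not r iff p)), ((r or (q implies not p)) implies p)):
            not (q and (not r iff p)): β-rule — branch into not q  //  not (not r iff p).
              branch 2.2.2.1 (add not q):
                ((r or (q implies not p)) implies p): β-rule — branch into not (r or (q implies not p))  //  p.
                  branch 2.2.2.1.1 (add not (r or (q implies not p))):
                    not (r or (q implies not p)): α-rule — add not r, not (q implies not p).
                    not (q implies not p): α-rule — add q, not not p.
                    × closes — contains both q and not q.
                  branch 2.2.2.1.2 (add p):
                    ○ open, literals {p=T, q=F}.
              branch 2.2.2.2 (add not (not r iff p)):
                ((r or (q implies not p)) implies p): β-rule — branch into not (r or (q implies not p))  //  p.
                  branch 2.2.2.2.1 (add not (r or (q implies not p))):
                    not (r or (q implies not p)): α-rule — add not r, not (q implies not p).
                    not (q implies not p): α-rule — add q, not not p.
                    not (not r iff p): β-rule — branch into not r, not p  //  not not r, p.
                      branch 2.2.2.2.1.1 (add not r, not p):
                        × closes — contains both p and not p.
                      branch 2.2.2.2.1.2 (add not not r, p):
                        × closes — contains both r and not r.
                  branch 2.2.2.2.2 (add p):
                    not (not r iff p): β-rule — branch into not r, not p  //  not not r, p.
                      branch 2.2.2.2.2.1 (add not r, not p):
                        × closes — contains both p and not p.
                      branch 2.2.2.2.2.2 (add not not r, p):
                        ○ open, literals {p=T, r=T}.
6 branches closed, 6 open.
An open branch gives a countermodel: p=F, q=F (unmentioned atoms arbitrary); under it the original formula is false.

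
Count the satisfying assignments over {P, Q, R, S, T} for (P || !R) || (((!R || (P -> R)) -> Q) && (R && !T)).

Initial set: {T ((P || !R) || (((!R || (P -> R)) -> Q) && (R && !T)))}.
T ((P || !R) || (((!R || (P -> R)) -> Q) && (R && !T))): β-rule — branch into T (P || !R)  //  T (((!R || (P -> R)) -> Q) && (R && !T)).
  branch 1 (add T (P || !R)):
    T (P || !R): β-rule — branch into T P  //  T !R.
      branch 1.1 (add T P):
        ○ open, literals {P=1}.
      branch 1.2 (add T !R):
        ○ open, literals {R=0}.
  branch 2 (add T (((!R || (P -> R)) -> Q) && (R && !T))):
    T (((!R || (P -> R)) -> Q) && (R && !T)): α-rule — add T ((!R || (P -> R)) -> Q), T (R && !T).
    T (R && !T): α-rule — add T R, T !T.
    T ((!R || (P -> R)) -> Q): β-rule — branch into F (!R || (P -> R))  //  T Q.
      branch 2.1 (add F (!R || (P -> R))):
        F (!R || (P -> R)): α-rule — add F !R, F (P -> R).
        F (P -> R): α-rule — add T P, F R.
        × closes — contains both R and !R.
      branch 2.2 (add T Q):
        ○ open, literals {Q=1, R=1, T=0}.
1 branch closed, 3 open.
Each open branch fixes some atoms; the unmentioned ones are free. Counting distinct full assignments: branch {P=1} (Q, R, S, T) contributes 16 new; branch {R=0} (P, Q, S, T) contributes 8 new; branch {Q=1, R=1, T=0} (P, S) contributes 2 new. Total: 26.

26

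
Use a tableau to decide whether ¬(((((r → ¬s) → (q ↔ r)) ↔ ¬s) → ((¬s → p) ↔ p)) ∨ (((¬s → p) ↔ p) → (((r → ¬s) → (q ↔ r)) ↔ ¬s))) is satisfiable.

Unsatisfiable

Initial set: {¬(((((r → ¬s) → (q ↔ r)) ↔ ¬s) → ((¬s → p) ↔ p)) ∨ (((¬s → p) ↔ p) → (((r → ¬s) → (q ↔ r)) ↔ ¬s)))}.
¬(((((r → ¬s) → (q ↔ r)) ↔ ¬s) → ((¬s → p) ↔ p)) ∨ (((¬s → p) ↔ p) → (((r → ¬s) → (q ↔ r)) ↔ ¬s))): α-rule — add ¬((((r → ¬s) → (q ↔ r)) ↔ ¬s) → ((¬s → p) ↔ p)), ¬(((¬s → p) ↔ p) → (((r → ¬s) → (q ↔ r)) ↔ ¬s)).
¬((((r → ¬s) → (q ↔ r)) ↔ ¬s) → ((¬s → p) ↔ p)): α-rule — add (((r → ¬s) → (q ↔ r)) ↔ ¬s), ¬((¬s → p) ↔ p).
¬(((¬s → p) ↔ p) → (((r → ¬s) → (q ↔ r)) ↔ ¬s)): α-rule — add ((¬s → p) ↔ p), ¬(((r → ¬s) → (q ↔ r)) ↔ ¬s).
(((r → ¬s) → (q ↔ r)) ↔ ¬s): β-rule — branch into ((r → ¬s) → (q ↔ r)), ¬s  //  ¬((r → ¬s) → (q ↔ r)), ¬¬s.
  branch 1 (add ((r → ¬s) → (q ↔ r)), ¬s):
    ¬((¬s → p) ↔ p): β-rule — branch into (¬s → p), ¬p  //  ¬(¬s → p), p.
      branch 1.1 (add (¬s → p), ¬p):
        ((¬s → p) ↔ p): β-rule — branch into (¬s → p), p  //  ¬(¬s → p), ¬p.
          branch 1.1.1 (add (¬s → p), p):
            × closes — contains both p and ¬p.
          branch 1.1.2 (add ¬(¬s → p), ¬p):
            ¬(¬s → p): α-rule — add ¬s, ¬p.
            ¬(((r → ¬s) → (q ↔ r)) ↔ ¬s): β-rule — branch into ((r → ¬s) → (q ↔ r)), ¬¬s  //  ¬((r → ¬s) → (q ↔ r)), ¬s.
              branch 1.1.2.1 (add ((r → ¬s) → (q ↔ r)), ¬¬s):
                × closes — contains both s and ¬s.
              branch 1.1.2.2 (add ¬((r → ¬s) → (q ↔ r)), ¬s):
                ¬((r → ¬s) → (q ↔ r)): α-rule — add (r → ¬s), ¬(q ↔ r).
                ((r → ¬s) → (q ↔ r)): β-rule — branch into ¬(r → ¬s)  //  (q ↔ r).
                  branch 1.1.2.2.1 (add ¬(r → ¬s)):
                    ¬(r → ¬s): α-rule — add r, ¬¬s.
                    × closes — contains both s and ¬s.
                  branch 1.1.2.2.2 (add (q ↔ r)):
                    (¬s → p): β-rule — branch into ¬¬s  //  p.
                      branch 1.1.2.2.2.1 (add ¬¬s):
                        × closes — contains both s and ¬s.
                      branch 1.1.2.2.2.2 (add p):
                        × closes — contains both p and ¬p.
      branch 1.2 (add ¬(¬s → p), p):
        ¬(¬s → p): α-rule — add ¬s, ¬p.
        × closes — contains both p and ¬p.
  branch 2 (add ¬((r → ¬s) → (q ↔ r)), ¬¬s):
    ¬((r → ¬s) → (q ↔ r)): α-rule — add (r → ¬s), ¬(q ↔ r).
    ¬((¬s → p) ↔ p): β-rule — branch into (¬s → p), ¬p  //  ¬(¬s → p), p.
      branch 2.1 (add (¬s → p), ¬p):
        ((¬s → p) ↔ p): β-rule — branch into (¬s → p), p  //  ¬(¬s → p), ¬p.
          branch 2.1.1 (add (¬s → p), p):
            × closes — contains both p and ¬p.
          branch 2.1.2 (add ¬(¬s → p), ¬p):
            ¬(¬s → p): α-rule — add ¬s, ¬p.
            × closes — contains both s and ¬s.
      branch 2.2 (add ¬(¬s → p), p):
        ¬(¬s → p): α-rule — add ¬s, ¬p.
        × closes — contains both s and ¬s.
All 9 branches close.
Every branch closed; the formula is unsatisfiable.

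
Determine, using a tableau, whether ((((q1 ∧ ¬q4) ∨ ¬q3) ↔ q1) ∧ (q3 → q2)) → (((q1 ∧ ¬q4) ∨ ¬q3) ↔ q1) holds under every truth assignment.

Assume the negation and expand:
Initial set: {¬(((((q1 ∧ ¬q4) ∨ ¬q3) ↔ q1) ∧ (q3 → q2)) → (((q1 ∧ ¬q4) ∨ ¬q3) ↔ q1))}.
¬(((((q1 ∧ ¬q4) ∨ ¬q3) ↔ q1) ∧ (q3 → q2)) → (((q1 ∧ ¬q4) ∨ ¬q3) ↔ q1)): α-rule — add ((((q1 ∧ ¬q4) ∨ ¬q3) ↔ q1) ∧ (q3 → q2)), ¬(((q1 ∧ ¬q4) ∨ ¬q3) ↔ q1).
((((q1 ∧ ¬q4) ∨ ¬q3) ↔ q1) ∧ (q3 → q2)): α-rule — add (((q1 ∧ ¬q4) ∨ ¬q3) ↔ q1), (q3 → q2).
¬(((q1 ∧ ¬q4) ∨ ¬q3) ↔ q1): β-rule — branch into ((q1 ∧ ¬q4) ∨ ¬q3), ¬q1  //  ¬((q1 ∧ ¬q4) ∨ ¬q3), q1.
  branch 1 (add ((q1 ∧ ¬q4) ∨ ¬q3), ¬q1):
    (((q1 ∧ ¬q4) ∨ ¬q3) ↔ q1): β-rule — branch into ((q1 ∧ ¬q4) ∨ ¬q3), q1  //  ¬((q1 ∧ ¬q4) ∨ ¬q3), ¬q1.
      branch 1.1 (add ((q1 ∧ ¬q4) ∨ ¬q3), q1):
        × closes — contains both q1 and ¬q1.
      branch 1.2 (add ¬((q1 ∧ ¬q4) ∨ ¬q3), ¬q1):
        ¬((q1 ∧ ¬q4) ∨ ¬q3): α-rule — add ¬(q1 ∧ ¬q4), ¬¬q3.
        (q3 → q2): β-rule — branch into ¬q3  //  q2.
          branch 1.2.1 (add ¬q3):
            × closes — contains both q3 and ¬q3.
          branch 1.2.2 (add q2):
            ((q1 ∧ ¬q4) ∨ ¬q3): β-rule — branch into (q1 ∧ ¬q4)  //  ¬q3.
              branch 1.2.2.1 (add (q1 ∧ ¬q4)):
                (q1 ∧ ¬q4): α-rule — add q1, ¬q4.
                × closes — contains both q1 and ¬q1.
              branch 1.2.2.2 (add ¬q3):
                × closes — contains both q3 and ¬q3.
  branch 2 (add ¬((q1 ∧ ¬q4) ∨ ¬q3), q1):
    ¬((q1 ∧ ¬q4) ∨ ¬q3): α-rule — add ¬(q1 ∧ ¬q4), ¬¬q3.
    (((q1 ∧ ¬q4) ∨ ¬q3) ↔ q1): β-rule — branch into ((q1 ∧ ¬q4) ∨ ¬q3), q1  //  ¬((q1 ∧ ¬q4) ∨ ¬q3), ¬q1.
      branch 2.1 (add ((q1 ∧ ¬q4) ∨ ¬q3), q1):
        (q3 → q2): β-rule — branch into ¬q3  //  q2.
          branch 2.1.1 (add ¬q3):
            × closes — contains both q3 and ¬q3.
          branch 2.1.2 (add q2):
            ¬(q1 ∧ ¬q4): β-rule — branch into ¬q1  //  ¬¬q4.
              branch 2.1.2.1 (add ¬q1):
                × closes — contains both q1 and ¬q1.
              branch 2.1.2.2 (add ¬¬q4):
                ((q1 ∧ ¬q4) ∨ ¬q3): β-rule — branch into (q1 ∧ ¬q4)  //  ¬q3.
                  branch 2.1.2.2.1 (add (q1 ∧ ¬q4)):
                    (q1 ∧ ¬q4): α-rule — add q1, ¬q4.
                    × closes — contains both q4 and ¬q4.
                  branch 2.1.2.2.2 (add ¬q3):
                    × closes — contains both q3 and ¬q3.
      branch 2.2 (add ¬((q1 ∧ ¬q4) ∨ ¬q3), ¬q1):
        × closes — contains both q1 and ¬q1.
All 9 branches close.
Every branch closed, so the negation is unsatisfiable and the formula is valid.

Valid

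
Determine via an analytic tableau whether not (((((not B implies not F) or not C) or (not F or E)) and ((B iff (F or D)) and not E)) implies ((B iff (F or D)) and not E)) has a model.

Unsatisfiable

Initial set: {not (((((not B implies not F) or not C) or (not F or E)) and ((B iff (F or D)) and not E)) implies ((B iff (F or D)) and not E))}.
not (((((not B implies not F) or not C) or (not F or E)) and ((B iff (F or D)) and not E)) implies ((B iff (F or D)) and not E)): α-rule — add ((((not B implies not F) or not C) or (not F or E)) and ((B iff (F or D)) and not E)), not ((B iff (F or D)) and not E).
((((not B implies not F) or not C) or (not F or E)) and ((B iff (F or D)) and not E)): α-rule — add (((not B implies not F) or not C) or (not F or E)), ((B iff (F or D)) and not E).
((B iff (F or D)) and not E): α-rule — add (B iff (F or D)), not E.
not ((B iff (F or D)) and not E): β-rule — branch into not (B iff (F or D))  //  not not E.
  branch 1 (add not (B iff (F or D))):
    (((not B implies not F) or not C) or (not F or E)): β-rule — branch into ((not B implies not F) or not C)  //  (not F or E).
      branch 1.1 (add ((not B implies not F) or not C)):
        (B iff (F or D)): β-rule — branch into B, (F or D)  //  not B, not (F or D).
          branch 1.1.1 (add B, (F or D)):
            not (B iff (F or D)): β-rule — branch into B, not (F or D)  //  not B, (F or D).
              branch 1.1.1.1 (add B, not (F or D)):
                not (F or D): α-rule — add not F, not D.
                ((not B implies not F) or not C): β-rule — branch into (not B implies not F)  //  not C.
                  branch 1.1.1.1.1 (add (not B implies not F)):
                    (F or D): β-rule — branch into F  //  D.
                      branch 1.1.1.1.1.1 (add F):
                        × closes — contains both F and not F.
                      branch 1.1.1.1.1.2 (add D):
                        × closes — contains both D and not D.
                  branch 1.1.1.1.2 (add not C):
                    (F or D): β-rule — branch into F  //  D.
                      branch 1.1.1.1.2.1 (add F):
                        × closes — contains both F and not F.
                      branch 1.1.1.1.2.2 (add D):
                        × closes — contains both D and not D.
              branch 1.1.1.2 (add not B, (F or D)):
                × closes — contains both B and not B.
          branch 1.1.2 (add not B, not (F or D)):
            not (F or D): α-rule — add not F, not D.
            not (B iff (F or D)): β-rule — branch into B, not (F or D)  //  not B, (F or D).
              branch 1.1.2.1 (add B, not (F or D)):
                × closes — contains both B and not B.
              branch 1.1.2.2 (add not B, (F or D)):
                ((not B implies not F) or not C): β-rule — branch into (not B implies not F)  //  not C.
                  branch 1.1.2.2.1 (add (not B implies not F)):
                    (F or D): β-rule — branch into F  //  D.
                      branch 1.1.2.2.1.1 (add F):
                        × closes — contains both F and not F.
                      branch 1.1.2.2.1.2 (add D):
                        × closes — contains both D and not D.
                  branch 1.1.2.2.2 (add not C):
                    (F or D): β-rule — branch into F  //  D.
                      branch 1.1.2.2.2.1 (add F):
                        × closes — contains both F and not F.
                      branch 1.1.2.2.2.2 (add D):
                        × closes — contains both D and not D.
      branch 1.2 (add (not F or E)):
        (B iff (F or D)): β-rule — branch into B, (F or D)  //  not B, not (F or D).
          branch 1.2.1 (add B, (F or D)):
            not (B iff (F or D)): β-rule — branch into B, not (F or D)  //  not B, (F or D).
              branch 1.2.1.1 (add B, not (F or D)):
                not (F or D): α-rule — add not F, not D.
                (not F or E): β-rule — branch into not F  //  E.
                  branch 1.2.1.1.1 (add not F):
                    (F or D): β-rule — branch into F  //  D.
                      branch 1.2.1.1.1.1 (add F):
                        × closes — contains both F and not F.
                      branch 1.2.1.1.1.2 (add D):
                        × closes — contains both D and not D.
                  branch 1.2.1.1.2 (add E):
                    × closes — contains both E and not E.
              branch 1.2.1.2 (add not B, (F or D)):
                × closes — contains both B and not B.
          branch 1.2.2 (add not B, not (F or D)):
            not (F or D): α-rule — add not F, not D.
            not (B iff (F or D)): β-rule — branch into B, not (F or D)  //  not B, (F or D).
              branch 1.2.2.1 (add B, not (F or D)):
                × closes — contains both B and not B.
              branch 1.2.2.2 (add not B, (F or D)):
                (not F or E): β-rule — branch into not F  //  E.
                  branch 1.2.2.2.1 (add not F):
                    (F or D): β-rule — branch into F  //  D.
                      branch 1.2.2.2.1.1 (add F):
                        × closes — contains both F and not F.
                      branch 1.2.2.2.1.2 (add D):
                        × closes — contains both D and not D.
                  branch 1.2.2.2.2 (add E):
                    × closes — contains both E and not E.
  branch 2 (add not not E):
    × closes — contains both E and not E.
All 19 branches close.
Every branch closed; the formula is unsatisfiable.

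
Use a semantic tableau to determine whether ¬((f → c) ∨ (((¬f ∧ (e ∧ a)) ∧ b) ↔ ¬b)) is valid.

Not valid

Assume the negation and expand:
Initial set: {¬¬((f → c) ∨ (((¬f ∧ (e ∧ a)) ∧ b) ↔ ¬b))}.
¬¬((f → c) ∨ (((¬f ∧ (e ∧ a)) ∧ b) ↔ ¬b)): β-rule — branch into (f → c)  //  (((¬f ∧ (e ∧ a)) ∧ b) ↔ ¬b).
  branch 1 (add (f → c)):
    (f → c): β-rule — branch into ¬f  //  c.
      branch 1.1 (add ¬f):
        ○ open, literals {f=0}.
      branch 1.2 (add c):
        ○ open, literals {c=1}.
  branch 2 (add (((¬f ∧ (e ∧ a)) ∧ b) ↔ ¬b)):
    (((¬f ∧ (e ∧ a)) ∧ b) ↔ ¬b): β-rule — branch into ((¬f ∧ (e ∧ a)) ∧ b), ¬b  //  ¬((¬f ∧ (e ∧ a)) ∧ b), ¬¬b.
      branch 2.1 (add ((¬f ∧ (e ∧ a)) ∧ b), ¬b):
        ((¬f ∧ (e ∧ a)) ∧ b): α-rule — add (¬f ∧ (e ∧ a)), b.
        × closes — contains both b and ¬b.
      branch 2.2 (add ¬((¬f ∧ (e ∧ a)) ∧ b), ¬¬b):
        ¬((¬f ∧ (e ∧ a)) ∧ b): β-rule — branch into ¬(¬f ∧ (e ∧ a))  //  ¬b.
          branch 2.2.1 (add ¬(¬f ∧ (e ∧ a))):
            ¬(¬f ∧ (e ∧ a)): β-rule — branch into ¬¬f  //  ¬(e ∧ a).
              branch 2.2.1.1 (add ¬¬f):
                ○ open, literals {b=1, f=1}.
              branch 2.2.1.2 (add ¬(e ∧ a)):
                ¬(e ∧ a): β-rule — branch into ¬e  //  ¬a.
                  branch 2.2.1.2.1 (add ¬e):
                    ○ open, literals {b=1, e=0}.
                  branch 2.2.1.2.2 (add ¬a):
                    ○ open, literals {a=0, b=1}.
          branch 2.2.2 (add ¬b):
            × closes — contains both b and ¬b.
2 branches closed, 5 open.
An open branch gives a countermodel: f=0 (unmentioned atoms arbitrary); under it the original formula is false.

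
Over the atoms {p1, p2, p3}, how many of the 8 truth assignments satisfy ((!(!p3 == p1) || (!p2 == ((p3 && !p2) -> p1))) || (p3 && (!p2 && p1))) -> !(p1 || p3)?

Initial set: {(((!(!p3 == p1) || (!p2 == ((p3 && !p2) -> p1))) || (p3 && (!p2 && p1))) -> !(p1 || p3))}.
(((!(!p3 == p1) || (!p2 == ((p3 && !p2) -> p1))) || (p3 && (!p2 && p1))) -> !(p1 || p3)): β-rule — branch into !((!(!p3 == p1) || (!p2 == ((p3 && !p2) -> p1))) || (p3 && (!p2 && p1)))  //  !(p1 || p3).
  branch 1 (add !((!(!p3 == p1) || (!p2 == ((p3 && !p2) -> p1))) || (p3 && (!p2 && p1)))):
    !((!(!p3 == p1) || (!p2 == ((p3 && !p2) -> p1))) || (p3 && (!p2 && p1))): α-rule — add !(!(!p3 == p1) || (!p2 == ((p3 && !p2) -> p1))), !(p3 && (!p2 && p1)).
    !(!(!p3 == p1) || (!p2 == ((p3 && !p2) -> p1))): α-rule — add !!(!p3 == p1), !(!p2 == ((p3 && !p2) -> p1)).
    !(p3 && (!p2 && p1)): β-rule — branch into !p3  //  !(!p2 && p1).
      branch 1.1 (add !p3):
        !!(!p3 == p1): β-rule — branch into !p3, p1  //  !!p3, !p1.
          branch 1.1.1 (add !p3, p1):
            !(!p2 == ((p3 && !p2) -> p1)): β-rule — branch into !p2, !((p3 && !p2) -> p1)  //  !!p2, ((p3 && !p2) -> p1).
              branch 1.1.1.1 (add !p2, !((p3 && !p2) -> p1)):
                !((p3 && !p2) -> p1): α-rule — add (p3 && !p2), !p1.
                × closes — contains both p1 and !p1.
              branch 1.1.1.2 (add !!p2, ((p3 && !p2) -> p1)):
                ((p3 && !p2) -> p1): β-rule — branch into !(p3 && !p2)  //  p1.
                  branch 1.1.1.2.1 (add !(p3 && !p2)):
                    !(p3 && !p2): β-rule — branch into !p3  //  !!p2.
                      branch 1.1.1.2.1.1 (add !p3):
                        ○ open, literals {p1=1, p2=1, p3=0}.
                      branch 1.1.1.2.1.2 (add !!p2):
                        ○ open, literals {p1=1, p2=1, p3=0}.
                  branch 1.1.1.2.2 (add p1):
                    ○ open, literals {p1=1, p2=1, p3=0}.
          branch 1.1.2 (add !!p3, !p1):
            × closes — contains both p3 and !p3.
      branch 1.2 (add !(!p2 && p1)):
        !!(!p3 == p1): β-rule — branch into !p3, p1  //  !!p3, !p1.
          branch 1.2.1 (add !p3, p1):
            !(!p2 == ((p3 && !p2) -> p1)): β-rule — branch into !p2, !((p3 && !p2) -> p1)  //  !!p2, ((p3 && !p2) -> p1).
              branch 1.2.1.1 (add !p2, !((p3 && !p2) -> p1)):
                !((p3 && !p2) -> p1): α-rule — add (p3 && !p2), !p1.
                × closes — contains both p1 and !p1.
              branch 1.2.1.2 (add !!p2, ((p3 && !p2) -> p1)):
                !(!p2 && p1): β-rule — branch into !!p2  //  !p1.
                  branch 1.2.1.2.1 (add !!p2):
                    ((p3 && !p2) -> p1): β-rule — branch into !(p3 && !p2)  //  p1.
                      branch 1.2.1.2.1.1 (add !(p3 && !p2)):
                        !(p3 && !p2): β-rule — branch into !p3  //  !!p2.
                          branch 1.2.1.2.1.1.1 (add !p3):
                            ○ open, literals {p1=1, p2=1, p3=0}.
                          branch 1.2.1.2.1.1.2 (add !!p2):
                            ○ open, literals {p1=1, p2=1, p3=0}.
                      branch 1.2.1.2.1.2 (add p1):
                        ○ open, literals {p1=1, p2=1, p3=0}.
                  branch 1.2.1.2.2 (add !p1):
                    × closes — contains both p1 and !p1.
          branch 1.2.2 (add !!p3, !p1):
            !(!p2 == ((p3 && !p2) -> p1)): β-rule — branch into !p2, !((p3 && !p2) -> p1)  //  !!p2, ((p3 && !p2) -> p1).
              branch 1.2.2.1 (add !p2, !((p3 && !p2) -> p1)):
                !((p3 && !p2) -> p1): α-rule — add (p3 && !p2), !p1.
                (p3 && !p2): α-rule — add p3, !p2.
                !(!p2 && p1): β-rule — branch into !!p2  //  !p1.
                  branch 1.2.2.1.1 (add !!p2):
                    × closes — contains both p2 and !p2.
                  branch 1.2.2.1.2 (add !p1):
                    ○ open, literals {p1=0, p2=0, p3=1}.
              branch 1.2.2.2 (add !!p2, ((p3 && !p2) -> p1)):
                !(!p2 && p1): β-rule — branch into !!p2  //  !p1.
                  branch 1.2.2.2.1 (add !!p2):
                    ((p3 && !p2) -> p1): β-rule — branch into !(p3 && !p2)  //  p1.
                      branch 1.2.2.2.1.1 (add !(p3 && !p2)):
                        !(p3 && !p2): β-rule — branch into !p3  //  !!p2.
                          branch 1.2.2.2.1.1.1 (add !p3):
                            × closes — contains both p3 and !p3.
                          branch 1.2.2.2.1.1.2 (add !!p2):
                            ○ open, literals {p1=0, p2=1, p3=1}.
                      branch 1.2.2.2.1.2 (add p1):
                        × closes — contains both p1 and !p1.
                  branch 1.2.2.2.2 (add !p1):
                    ((p3 && !p2) -> p1): β-rule — branch into !(p3 && !p2)  //  p1.
                      branch 1.2.2.2.2.1 (add !(p3 && !p2)):
                        !(p3 && !p2): β-rule — branch into !p3  //  !!p2.
                          branch 1.2.2.2.2.1.1 (add !p3):
                            × closes — contains both p3 and !p3.
                          branch 1.2.2.2.2.1.2 (add !!p2):
                            ○ open, literals {p1=0, p2=1, p3=1}.
                      branch 1.2.2.2.2.2 (add p1):
                        × closes — contains both p1 and !p1.
  branch 2 (add !(p1 || p3)):
    !(p1 || p3): α-rule — add !p1, !p3.
    ○ open, literals {p1=0, p3=0}.
9 branches closed, 10 open.
Each open branch fixes some atoms; the unmentioned ones are free. Counting distinct full assignments: branch {p1=1, p2=1, p3=0} (none free) contributes 1 new; branch {p1=1, p2=1, p3=0} (none free) contributes 0 new; branch {p1=1, p2=1, p3=0} (none free) contributes 0 new; branch {p1=1, p2=1, p3=0} (none free) contributes 0 new; branch {p1=1, p2=1, p3=0} (none free) contributes 0 new; branch {p1=1, p2=1, p3=0} (none free) contributes 0 new; branch {p1=0, p2=0, p3=1} (none free) contributes 1 new; branch {p1=0, p2=1, p3=1} (none free) contributes 1 new; branch {p1=0, p2=1, p3=1} (none free) contributes 0 new; branch {p1=0, p3=0} (p2) contributes 2 new. Total: 5.

5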